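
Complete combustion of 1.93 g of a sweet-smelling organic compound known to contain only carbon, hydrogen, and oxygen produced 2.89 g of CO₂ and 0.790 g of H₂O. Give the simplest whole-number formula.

mol C = 2.89 g CO₂ ÷ 44.009 g/mol = 0.06567 mol
mol H = 2 × 0.790 g H₂O ÷ 18.015 g/mol = 0.08770 mol
mass O = 1.93 − (0.7887 + 0.08841) = 1.053 g → mol O = 1.053 ÷ 15.999 = 0.06581 mol
Divide by the smallest (0.06567 mol): C 1.000, H 1.336, O 1.002
Multiplying each by 3 gives whole numbers: C 3.00, H 4.01, O 3.01

C3H4O3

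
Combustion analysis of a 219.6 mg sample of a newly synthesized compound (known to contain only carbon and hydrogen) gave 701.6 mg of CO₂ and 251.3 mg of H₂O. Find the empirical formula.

mol C = 0.7016 g CO₂ ÷ 44.009 g/mol = 0.015942 mol
mol H = 2 × 0.2513 g H₂O ÷ 18.015 g/mol = 0.027899 mol
Divide by the smallest (0.015942 mol): C 1.000, H 1.750
Multiplying each by 4 gives whole numbers: C 4.00, H 7.00

C4H7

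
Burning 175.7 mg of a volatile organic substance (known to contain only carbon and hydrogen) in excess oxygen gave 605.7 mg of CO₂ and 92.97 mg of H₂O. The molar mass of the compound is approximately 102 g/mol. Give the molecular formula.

C8H6

mol C = 0.6057 g CO₂ ÷ 44.009 g/mol = 0.013763 mol
mol H = 2 × 0.09297 g H₂O ÷ 18.015 g/mol = 0.010321 mol
Divide by the smallest (0.010321 mol): C 1.333, H 1.000
Multiplying each by 3 gives whole numbers: C 4.00, H 3.00
Empirical formula: C4H3
Empirical-formula mass = 51.07 g/mol; 102 ÷ 51.07 ≈ 2, so the molecular formula is C8H6.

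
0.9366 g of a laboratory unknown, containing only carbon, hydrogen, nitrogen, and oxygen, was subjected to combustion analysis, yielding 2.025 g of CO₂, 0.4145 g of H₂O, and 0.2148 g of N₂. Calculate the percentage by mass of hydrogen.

4.95%

mol C = 2.025 g CO₂ ÷ 44.009 g/mol = 0.046013 mol
mol H = 2 × 0.4145 g H₂O ÷ 18.015 g/mol = 0.046017 mol
mol N = 2 × 0.2148 g N₂ ÷ 28.014 g/mol = 0.015335 mol
mass O = 0.9366 − (0.55267 + 0.046385 + 0.21480) = 0.12275 g → mol O = 0.12275 ÷ 15.999 = 0.0076723 mol
mass % H = 0.046385 g ÷ 0.9366 g × 100%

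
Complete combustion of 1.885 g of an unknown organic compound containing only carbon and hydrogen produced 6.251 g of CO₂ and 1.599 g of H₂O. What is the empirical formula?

mol C = 6.251 g CO₂ ÷ 44.009 g/mol = 0.14204 mol
mol H = 2 × 1.599 g H₂O ÷ 18.015 g/mol = 0.17752 mol
Divide by the smallest (0.14204 mol): C 1.000, H 1.250
Multiplying each by 4 gives whole numbers: C 4.00, H 5.00

C4H5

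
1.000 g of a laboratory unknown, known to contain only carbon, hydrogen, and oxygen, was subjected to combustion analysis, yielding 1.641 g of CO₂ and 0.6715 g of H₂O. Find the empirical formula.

mol C = 1.641 g CO₂ ÷ 44.009 g/mol = 0.037288 mol
mol H = 2 × 0.6715 g H₂O ÷ 18.015 g/mol = 0.074549 mol
mass O = 1.000 − (0.44786 + 0.075145) = 0.47699 g → mol O = 0.47699 ÷ 15.999 = 0.029814 mol
Divide by the smallest (0.029814 mol): C 1.251, H 2.500, O 1.000
Multiplying each by 4 gives whole numbers: C 5.00, H 10.00, O 4.00

C5H10O4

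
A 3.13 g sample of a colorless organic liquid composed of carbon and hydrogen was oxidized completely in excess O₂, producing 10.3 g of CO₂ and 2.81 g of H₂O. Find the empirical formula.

mol C = 10.3 g CO₂ ÷ 44.009 g/mol = 0.2340 mol
mol H = 2 × 2.81 g H₂O ÷ 18.015 g/mol = 0.3120 mol
Divide by the smallest (0.2340 mol): C 1.000, H 1.333
Multiplying each by 3 gives whole numbers: C 3.00, H 4.00

C3H4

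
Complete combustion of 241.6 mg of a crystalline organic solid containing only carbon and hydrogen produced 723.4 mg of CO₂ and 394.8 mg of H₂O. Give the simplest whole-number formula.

C3H8

mol C = 0.7234 g CO₂ ÷ 44.009 g/mol = 0.016438 mol
mol H = 2 × 0.3948 g H₂O ÷ 18.015 g/mol = 0.043830 mol
Divide by the smallest (0.016438 mol): C 1.000, H 2.666
Multiplying each by 3 gives whole numbers: C 3.00, H 8.00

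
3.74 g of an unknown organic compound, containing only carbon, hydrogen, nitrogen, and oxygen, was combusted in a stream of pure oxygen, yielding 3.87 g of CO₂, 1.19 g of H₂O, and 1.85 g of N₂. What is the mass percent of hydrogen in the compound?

mol C = 3.87 g CO₂ ÷ 44.009 g/mol = 0.08794 mol
mol H = 2 × 1.19 g H₂O ÷ 18.015 g/mol = 0.1321 mol
mol N = 2 × 1.85 g N₂ ÷ 28.014 g/mol = 0.1321 mol
mass O = 3.74 − (1.056 + 0.1332 + 1.850) = 0.7006 g → mol O = 0.7006 ÷ 15.999 = 0.04379 mol
mass % H = 0.1332 g ÷ 3.74 g × 100%

3.6%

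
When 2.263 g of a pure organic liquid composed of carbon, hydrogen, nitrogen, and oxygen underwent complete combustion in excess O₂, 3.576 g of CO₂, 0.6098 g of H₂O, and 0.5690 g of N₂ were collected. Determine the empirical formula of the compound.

C6H5N3O3

mol C = 3.576 g CO₂ ÷ 44.009 g/mol = 0.081256 mol
mol H = 2 × 0.6098 g H₂O ÷ 18.015 g/mol = 0.067699 mol
mol N = 2 × 0.5690 g N₂ ÷ 28.014 g/mol = 0.040623 mol
mass O = 2.263 − (0.97597 + 0.068241 + 0.56900) = 0.64979 g → mol O = 0.64979 ÷ 15.999 = 0.040615 mol
Divide by the smallest (0.040615 mol): C 2.001, H 1.667, N 1.000, O 1.000
Multiplying each by 3 gives whole numbers: C 6.00, H 5.00, N 3.00, O 3.00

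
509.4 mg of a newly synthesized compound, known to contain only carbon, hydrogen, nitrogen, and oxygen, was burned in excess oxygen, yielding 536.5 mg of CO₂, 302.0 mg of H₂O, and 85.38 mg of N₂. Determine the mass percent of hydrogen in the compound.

6.63%

mol C = 0.5365 g CO₂ ÷ 44.009 g/mol = 0.012191 mol
mol H = 2 × 0.3020 g H₂O ÷ 18.015 g/mol = 0.033528 mol
mol N = 2 × 0.08538 g N₂ ÷ 28.014 g/mol = 0.0060955 mol
mass O = 0.5094 − (0.14642 + 0.033796 + 0.085380) = 0.24380 g → mol O = 0.24380 ÷ 15.999 = 0.015239 mol
mass % H = 0.033796 g ÷ 0.5094 g × 100%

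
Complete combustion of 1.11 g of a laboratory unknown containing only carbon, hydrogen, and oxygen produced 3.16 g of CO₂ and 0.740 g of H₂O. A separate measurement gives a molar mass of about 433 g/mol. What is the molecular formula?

C28H32O4

mol C = 3.16 g CO₂ ÷ 44.009 g/mol = 0.07180 mol
mol H = 2 × 0.740 g H₂O ÷ 18.015 g/mol = 0.08215 mol
mass O = 1.11 − (0.8624 + 0.08281) = 0.1648 g → mol O = 0.1648 ÷ 15.999 = 0.01030 mol
Divide by the smallest (0.01030 mol): C 6.973, H 7.978, O 1.000
Empirical formula: C7H8O
Empirical-formula mass = 108.14 g/mol; 433 ÷ 108.14 ≈ 4, so the molecular formula is C28H32O4.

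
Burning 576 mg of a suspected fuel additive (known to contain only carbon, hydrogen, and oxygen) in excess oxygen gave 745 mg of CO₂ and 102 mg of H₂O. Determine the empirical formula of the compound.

C3H2O4

mol C = 0.745 g CO₂ ÷ 44.009 g/mol = 0.01693 mol
mol H = 2 × 0.102 g H₂O ÷ 18.015 g/mol = 0.01132 mol
mass O = 0.576 − (0.2033 + 0.01141) = 0.3613 g → mol O = 0.3613 ÷ 15.999 = 0.02258 mol
Divide by the smallest (0.01132 mol): C 1.495, H 1.000, O 1.994
Multiplying each by 2 gives whole numbers: C 2.99, H 2.00, O 3.99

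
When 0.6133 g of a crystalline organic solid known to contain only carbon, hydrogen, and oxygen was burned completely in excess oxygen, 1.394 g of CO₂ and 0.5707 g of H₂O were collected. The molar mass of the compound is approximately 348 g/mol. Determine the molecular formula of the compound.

C18H36O6

mol C = 1.394 g CO₂ ÷ 44.009 g/mol = 0.031675 mol
mol H = 2 × 0.5707 g H₂O ÷ 18.015 g/mol = 0.063358 mol
mass O = 0.6133 − (0.38045 + 0.063865) = 0.16898 g → mol O = 0.16898 ÷ 15.999 = 0.010562 mol
Divide by the smallest (0.010562 mol): C 2.999, H 5.999, O 1.000
Empirical formula: C3H6O
Empirical-formula mass = 58.08 g/mol; 348 ÷ 58.08 ≈ 6, so the molecular formula is C18H36O6.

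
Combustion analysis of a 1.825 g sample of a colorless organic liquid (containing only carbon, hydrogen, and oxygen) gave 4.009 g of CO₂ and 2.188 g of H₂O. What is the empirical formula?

mol C = 4.009 g CO₂ ÷ 44.009 g/mol = 0.091095 mol
mol H = 2 × 2.188 g H₂O ÷ 18.015 g/mol = 0.24291 mol
mass O = 1.825 − (1.0941 + 0.24485) = 0.48601 g → mol O = 0.48601 ÷ 15.999 = 0.030377 mol
Divide by the smallest (0.030377 mol): C 2.999, H 7.996, O 1.000

C3H8O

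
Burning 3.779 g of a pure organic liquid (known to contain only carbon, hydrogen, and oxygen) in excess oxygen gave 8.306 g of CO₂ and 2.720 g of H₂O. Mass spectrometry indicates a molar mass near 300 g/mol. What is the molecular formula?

C15H24O6

mol C = 8.306 g CO₂ ÷ 44.009 g/mol = 0.18873 mol
mol H = 2 × 2.720 g H₂O ÷ 18.015 g/mol = 0.30197 mol
mass O = 3.779 − (2.2669 + 0.30439) = 1.2077 g → mol O = 1.2077 ÷ 15.999 = 0.075488 mol
Divide by the smallest (0.075488 mol): C 2.500, H 4.000, O 1.000
Multiplying each by 2 gives whole numbers: C 5.00, H 8.00, O 2.00
Empirical formula: C5H8O2
Empirical-formula mass = 100.12 g/mol; 300 ÷ 100.12 ≈ 3, so the molecular formula is C15H24O6.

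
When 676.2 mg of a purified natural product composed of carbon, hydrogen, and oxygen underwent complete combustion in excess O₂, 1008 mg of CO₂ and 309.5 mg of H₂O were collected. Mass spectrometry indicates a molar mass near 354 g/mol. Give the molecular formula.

mol C = 1.008 g CO₂ ÷ 44.009 g/mol = 0.022904 mol
mol H = 2 × 0.3095 g H₂O ÷ 18.015 g/mol = 0.034360 mol
mass O = 0.6762 − (0.27510 + 0.034635) = 0.36646 g → mol O = 0.36646 ÷ 15.999 = 0.022905 mol
Divide by the smallest (0.022904 mol): C 1.000, H 1.500, O 1.000
Multiplying each by 2 gives whole numbers: C 2.00, H 3.00, O 2.00
Empirical formula: C2H3O2
Empirical-formula mass = 59.04 g/mol; 354 ÷ 59.04 ≈ 6, so the molecular formula is C12H18O12.

C12H18O12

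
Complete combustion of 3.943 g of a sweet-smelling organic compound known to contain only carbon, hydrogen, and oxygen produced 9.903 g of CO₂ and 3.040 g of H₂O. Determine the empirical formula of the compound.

mol C = 9.903 g CO₂ ÷ 44.009 g/mol = 0.22502 mol
mol H = 2 × 3.040 g H₂O ÷ 18.015 g/mol = 0.33750 mol
mass O = 3.943 − (2.7027 + 0.34020) = 0.90006 g → mol O = 0.90006 ÷ 15.999 = 0.056257 mol
Divide by the smallest (0.056257 mol): C 4.000, H 5.999, O 1.000

C4H6O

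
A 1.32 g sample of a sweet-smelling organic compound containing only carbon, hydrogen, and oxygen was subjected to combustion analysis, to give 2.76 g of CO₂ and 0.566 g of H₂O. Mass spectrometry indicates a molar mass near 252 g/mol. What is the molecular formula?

mol C = 2.76 g CO₂ ÷ 44.009 g/mol = 0.06271 mol
mol H = 2 × 0.566 g H₂O ÷ 18.015 g/mol = 0.06284 mol
mass O = 1.32 − (0.7533 + 0.06334) = 0.5034 g → mol O = 0.5034 ÷ 15.999 = 0.03146 mol
Divide by the smallest (0.03146 mol): C 1.993, H 1.997, O 1.000
Empirical formula: C2H2O
Empirical-formula mass = 42.04 g/mol; 252 ÷ 42.04 ≈ 6, so the molecular formula is C12H12O6.

C12H12O6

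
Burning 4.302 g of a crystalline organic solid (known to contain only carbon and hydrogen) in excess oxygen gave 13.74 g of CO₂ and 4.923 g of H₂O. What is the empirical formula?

C4H7

mol C = 13.74 g CO₂ ÷ 44.009 g/mol = 0.31221 mol
mol H = 2 × 4.923 g H₂O ÷ 18.015 g/mol = 0.54654 mol
Divide by the smallest (0.31221 mol): C 1.000, H 1.751
Multiplying each by 4 gives whole numbers: C 4.00, H 7.00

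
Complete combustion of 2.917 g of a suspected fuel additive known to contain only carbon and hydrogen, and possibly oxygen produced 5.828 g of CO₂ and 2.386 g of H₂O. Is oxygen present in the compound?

mol C = 5.828 g CO₂ ÷ 44.009 g/mol = 0.13243 mol
mol H = 2 × 2.386 g H₂O ÷ 18.015 g/mol = 0.26489 mol
C and H account for only 1.8576 g of the 2.917 g sample; the remaining 1.0594 g must be oxygen.

yes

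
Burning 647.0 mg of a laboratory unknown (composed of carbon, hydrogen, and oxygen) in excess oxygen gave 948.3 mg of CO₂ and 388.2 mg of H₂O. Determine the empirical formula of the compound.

CH2O

mol C = 0.9483 g CO₂ ÷ 44.009 g/mol = 0.021548 mol
mol H = 2 × 0.3882 g H₂O ÷ 18.015 g/mol = 0.043097 mol
mass O = 0.6470 − (0.25881 + 0.043442) = 0.34475 g → mol O = 0.34475 ÷ 15.999 = 0.021548 mol
Divide by the smallest (0.021548 mol): C 1.000, H 2.000, O 1.000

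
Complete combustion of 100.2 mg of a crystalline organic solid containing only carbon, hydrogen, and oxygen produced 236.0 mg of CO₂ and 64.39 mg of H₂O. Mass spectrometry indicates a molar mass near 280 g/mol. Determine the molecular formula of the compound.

mol C = 0.2360 g CO₂ ÷ 44.009 g/mol = 0.0053625 mol
mol H = 2 × 0.06439 g H₂O ÷ 18.015 g/mol = 0.0071485 mol
mass O = 0.1002 − (0.064409 + 0.0072057) = 0.028585 g → mol O = 0.028585 ÷ 15.999 = 0.0017867 mol
Divide by the smallest (0.0017867 mol): C 3.001, H 4.001, O 1.000
Empirical formula: C3H4O
Empirical-formula mass = 56.06 g/mol; 280 ÷ 56.06 ≈ 5, so the molecular formula is C15H20O5.

C15H20O5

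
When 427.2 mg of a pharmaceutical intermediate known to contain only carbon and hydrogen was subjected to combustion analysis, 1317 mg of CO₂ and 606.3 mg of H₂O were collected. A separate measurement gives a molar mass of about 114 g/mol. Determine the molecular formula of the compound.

C8H18

mol C = 1.317 g CO₂ ÷ 44.009 g/mol = 0.029926 mol
mol H = 2 × 0.6063 g H₂O ÷ 18.015 g/mol = 0.067311 mol
Divide by the smallest (0.029926 mol): C 1.000, H 2.249
Multiplying each by 4 gives whole numbers: C 4.00, H 9.00
Empirical formula: C4H9
Empirical-formula mass = 57.12 g/mol; 114 ÷ 57.12 ≈ 2, so the molecular formula is C8H18.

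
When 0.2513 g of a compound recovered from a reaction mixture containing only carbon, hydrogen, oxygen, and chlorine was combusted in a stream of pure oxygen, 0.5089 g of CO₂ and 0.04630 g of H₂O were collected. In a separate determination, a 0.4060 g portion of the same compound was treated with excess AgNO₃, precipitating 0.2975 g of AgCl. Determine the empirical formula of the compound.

mol C = 0.5089 g CO₂ ÷ 44.009 g/mol = 0.011564 mol
mol H = 2 × 0.04630 g H₂O ÷ 18.015 g/mol = 0.0051402 mol
From the AgCl data: mol Cl per gram of compound = (0.2975 ÷ 143.318) ÷ 0.4060 = 0.0051128 mol/g, so in the 0.2513 g combustion sample mol Cl = 0.0012849 mol
mass O = 0.2513 − (0.13889 + 0.0051813 + 0.045548) = 0.061681 g → mol O = 0.061681 ÷ 15.999 = 0.0038553 mol
Divide by the smallest (0.0012849 mol): C 9.000, H 4.001, Cl 1.000, O 3.001

C9H4ClO3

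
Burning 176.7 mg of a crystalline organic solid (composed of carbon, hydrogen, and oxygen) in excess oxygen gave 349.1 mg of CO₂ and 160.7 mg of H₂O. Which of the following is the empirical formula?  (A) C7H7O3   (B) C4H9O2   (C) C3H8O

mol C = 0.3491 g CO₂ ÷ 44.009 g/mol = 0.0079325 mol
mol H = 2 × 0.1607 g H₂O ÷ 18.015 g/mol = 0.017841 mol
mass O = 0.1767 − (0.095277 + 0.017983) = 0.063440 g → mol O = 0.063440 ÷ 15.999 = 0.0039652 mol
Divide by the smallest (0.0039652 mol): C 2.001, H 4.499, O 1.000
Multiplying each by 2 gives whole numbers: C 4.00, H 9.00, O 2.00

(B) C4H9O2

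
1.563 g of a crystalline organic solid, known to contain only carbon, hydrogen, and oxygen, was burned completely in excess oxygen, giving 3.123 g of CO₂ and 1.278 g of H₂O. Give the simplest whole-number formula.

C2H4O

mol C = 3.123 g CO₂ ÷ 44.009 g/mol = 0.070963 mol
mol H = 2 × 1.278 g H₂O ÷ 18.015 g/mol = 0.14188 mol
mass O = 1.563 − (0.85233 + 0.14302) = 0.56765 g → mol O = 0.56765 ÷ 15.999 = 0.035480 mol
Divide by the smallest (0.035480 mol): C 2.000, H 3.999, O 1.000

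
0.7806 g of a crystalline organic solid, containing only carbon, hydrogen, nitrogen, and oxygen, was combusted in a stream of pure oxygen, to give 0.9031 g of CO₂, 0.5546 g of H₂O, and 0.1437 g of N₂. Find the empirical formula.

mol C = 0.9031 g CO₂ ÷ 44.009 g/mol = 0.020521 mol
mol H = 2 × 0.5546 g H₂O ÷ 18.015 g/mol = 0.061571 mol
mol N = 2 × 0.1437 g N₂ ÷ 28.014 g/mol = 0.010259 mol
mass O = 0.7806 − (0.24648 + 0.062063 + 0.14370) = 0.32836 g → mol O = 0.32836 ÷ 15.999 = 0.020524 mol
Divide by the smallest (0.010259 mol): C 2.000, H 6.002, N 1.000, O 2.001

C2H6NO2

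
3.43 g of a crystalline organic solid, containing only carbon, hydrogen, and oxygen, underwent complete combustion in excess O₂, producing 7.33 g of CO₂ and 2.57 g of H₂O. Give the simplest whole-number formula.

C7H12O3

mol C = 7.33 g CO₂ ÷ 44.009 g/mol = 0.1666 mol
mol H = 2 × 2.57 g H₂O ÷ 18.015 g/mol = 0.2853 mol
mass O = 3.43 − (2.001 + 0.2876) = 1.142 g → mol O = 1.142 ÷ 15.999 = 0.07137 mol
Divide by the smallest (0.07137 mol): C 2.334, H 3.998, O 1.000
Multiplying each by 3 gives whole numbers: C 7.00, H 11.99, O 3.00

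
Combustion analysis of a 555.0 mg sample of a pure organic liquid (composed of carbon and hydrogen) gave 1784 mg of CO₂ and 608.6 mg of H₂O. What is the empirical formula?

mol C = 1.784 g CO₂ ÷ 44.009 g/mol = 0.040537 mol
mol H = 2 × 0.6086 g H₂O ÷ 18.015 g/mol = 0.067566 mol
Divide by the smallest (0.040537 mol): C 1.000, H 1.667
Multiplying each by 3 gives whole numbers: C 3.00, H 5.00

C3H5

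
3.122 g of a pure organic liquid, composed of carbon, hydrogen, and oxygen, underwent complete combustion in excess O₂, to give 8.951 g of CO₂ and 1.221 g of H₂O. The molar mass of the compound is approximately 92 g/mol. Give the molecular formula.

C6H4O

mol C = 8.951 g CO₂ ÷ 44.009 g/mol = 0.20339 mol
mol H = 2 × 1.221 g H₂O ÷ 18.015 g/mol = 0.13555 mol
mass O = 3.122 − (2.4429 + 0.13664) = 0.54244 g → mol O = 0.54244 ÷ 15.999 = 0.033905 mol
Divide by the smallest (0.033905 mol): C 5.999, H 3.998, O 1.000
Empirical formula: C6H4O
Empirical-formula mass = 92.10 g/mol; 92 ÷ 92.10 ≈ 1, so the molecular formula is C6H4O.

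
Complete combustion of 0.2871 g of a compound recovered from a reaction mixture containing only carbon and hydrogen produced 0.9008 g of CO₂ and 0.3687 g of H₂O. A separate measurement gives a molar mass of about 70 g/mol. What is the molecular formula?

mol C = 0.9008 g CO₂ ÷ 44.009 g/mol = 0.020469 mol
mol H = 2 × 0.3687 g H₂O ÷ 18.015 g/mol = 0.040933 mol
Divide by the smallest (0.020469 mol): C 1.000, H 2.000
Empirical formula: CH2
Empirical-formula mass = 14.03 g/mol; 70 ÷ 14.03 ≈ 5, so the molecular formula is C5H10.

C5H10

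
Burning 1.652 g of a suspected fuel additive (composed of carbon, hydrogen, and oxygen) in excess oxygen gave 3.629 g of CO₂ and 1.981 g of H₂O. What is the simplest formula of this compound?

C3H8O

mol C = 3.629 g CO₂ ÷ 44.009 g/mol = 0.082460 mol
mol H = 2 × 1.981 g H₂O ÷ 18.015 g/mol = 0.21993 mol
mass O = 1.652 − (0.99043 + 0.22169) = 0.43988 g → mol O = 0.43988 ÷ 15.999 = 0.027494 mol
Divide by the smallest (0.027494 mol): C 2.999, H 7.999, O 1.000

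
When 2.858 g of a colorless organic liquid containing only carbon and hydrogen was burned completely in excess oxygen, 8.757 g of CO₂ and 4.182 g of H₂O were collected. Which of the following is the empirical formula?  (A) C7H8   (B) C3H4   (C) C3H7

mol C = 8.757 g CO₂ ÷ 44.009 g/mol = 0.19898 mol
mol H = 2 × 4.182 g H₂O ÷ 18.015 g/mol = 0.46428 mol
Divide by the smallest (0.19898 mol): C 1.000, H 2.333
Multiplying each by 3 gives whole numbers: C 3.00, H 7.00

(C) C3H7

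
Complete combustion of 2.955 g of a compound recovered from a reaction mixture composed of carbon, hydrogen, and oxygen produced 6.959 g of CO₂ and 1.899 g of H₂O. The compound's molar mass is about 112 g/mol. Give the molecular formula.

C6H8O2

mol C = 6.959 g CO₂ ÷ 44.009 g/mol = 0.15813 mol
mol H = 2 × 1.899 g H₂O ÷ 18.015 g/mol = 0.21082 mol
mass O = 2.955 − (1.8993 + 0.21251) = 0.84323 g → mol O = 0.84323 ÷ 15.999 = 0.052705 mol
Divide by the smallest (0.052705 mol): C 3.000, H 4.000, O 1.000
Empirical formula: C3H4O
Empirical-formula mass = 56.06 g/mol; 112 ÷ 56.06 ≈ 2, so the molecular formula is C6H8O2.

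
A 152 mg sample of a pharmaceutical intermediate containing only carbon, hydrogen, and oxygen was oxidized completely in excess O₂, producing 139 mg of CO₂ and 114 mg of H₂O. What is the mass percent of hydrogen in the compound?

8.4%

mol C = 0.139 g CO₂ ÷ 44.009 g/mol = 0.003158 mol
mol H = 2 × 0.114 g H₂O ÷ 18.015 g/mol = 0.01266 mol
mass O = 0.152 − (0.03794 + 0.01276) = 0.1013 g → mol O = 0.1013 ÷ 15.999 = 0.006332 mol
mass % H = 0.01276 g ÷ 0.152 g × 100%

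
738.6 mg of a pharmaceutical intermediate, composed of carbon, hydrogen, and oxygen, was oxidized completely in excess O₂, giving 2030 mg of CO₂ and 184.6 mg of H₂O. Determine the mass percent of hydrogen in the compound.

2.80%

mol C = 2.030 g CO₂ ÷ 44.009 g/mol = 0.046127 mol
mol H = 2 × 0.1846 g H₂O ÷ 18.015 g/mol = 0.020494 mol
mass O = 0.7386 − (0.55403 + 0.020658) = 0.16391 g → mol O = 0.16391 ÷ 15.999 = 0.010245 mol
mass % H = 0.020658 g ÷ 0.7386 g × 100%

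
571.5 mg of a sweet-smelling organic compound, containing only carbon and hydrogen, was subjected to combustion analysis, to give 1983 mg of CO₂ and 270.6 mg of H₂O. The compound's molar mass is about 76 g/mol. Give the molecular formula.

C6H4

mol C = 1.983 g CO₂ ÷ 44.009 g/mol = 0.045059 mol
mol H = 2 × 0.2706 g H₂O ÷ 18.015 g/mol = 0.030042 mol
Divide by the smallest (0.030042 mol): C 1.500, H 1.000
Multiplying each by 2 gives whole numbers: C 3.00, H 2.00
Empirical formula: C3H2
Empirical-formula mass = 38.05 g/mol; 76 ÷ 38.05 ≈ 2, so the molecular formula is C6H4.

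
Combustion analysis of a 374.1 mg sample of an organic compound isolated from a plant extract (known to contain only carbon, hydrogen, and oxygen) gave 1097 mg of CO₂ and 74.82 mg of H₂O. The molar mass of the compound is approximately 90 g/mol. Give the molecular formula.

C6H2O

mol C = 1.097 g CO₂ ÷ 44.009 g/mol = 0.024927 mol
mol H = 2 × 0.07482 g H₂O ÷ 18.015 g/mol = 0.0083064 mol
mass O = 0.3741 − (0.29939 + 0.0083729) = 0.066332 g → mol O = 0.066332 ÷ 15.999 = 0.0041460 mol
Divide by the smallest (0.0041460 mol): C 6.012, H 2.003, O 1.000
Empirical formula: C6H2O
Empirical-formula mass = 90.08 g/mol; 90 ÷ 90.08 ≈ 1, so the molecular formula is C6H2O.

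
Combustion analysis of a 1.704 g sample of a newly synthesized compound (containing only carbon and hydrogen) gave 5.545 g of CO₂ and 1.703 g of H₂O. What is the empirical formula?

mol C = 5.545 g CO₂ ÷ 44.009 g/mol = 0.12600 mol
mol H = 2 × 1.703 g H₂O ÷ 18.015 g/mol = 0.18906 mol
Divide by the smallest (0.12600 mol): C 1.000, H 1.501
Multiplying each by 2 gives whole numbers: C 2.00, H 3.00

C2H3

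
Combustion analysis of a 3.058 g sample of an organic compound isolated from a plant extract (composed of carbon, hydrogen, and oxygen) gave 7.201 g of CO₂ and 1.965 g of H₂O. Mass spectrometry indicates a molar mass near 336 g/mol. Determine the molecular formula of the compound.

mol C = 7.201 g CO₂ ÷ 44.009 g/mol = 0.16363 mol
mol H = 2 × 1.965 g H₂O ÷ 18.015 g/mol = 0.21815 mol
mass O = 3.058 − (1.9653 + 0.21990) = 0.87280 g → mol O = 0.87280 ÷ 15.999 = 0.054553 mol
Divide by the smallest (0.054553 mol): C 2.999, H 3.999, O 1.000
Empirical formula: C3H4O
Empirical-formula mass = 56.06 g/mol; 336 ÷ 56.06 ≈ 6, so the molecular formula is C18H24O6.

C18H24O6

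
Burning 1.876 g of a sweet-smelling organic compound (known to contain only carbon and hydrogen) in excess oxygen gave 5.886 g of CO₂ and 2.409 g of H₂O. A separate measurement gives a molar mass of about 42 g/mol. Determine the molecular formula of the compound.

mol C = 5.886 g CO₂ ÷ 44.009 g/mol = 0.13375 mol
mol H = 2 × 2.409 g H₂O ÷ 18.015 g/mol = 0.26744 mol
Divide by the smallest (0.13375 mol): C 1.000, H 2.000
Empirical formula: CH2
Empirical-formula mass = 14.03 g/mol; 42 ÷ 14.03 ≈ 3, so the molecular formula is C3H6.

C3H6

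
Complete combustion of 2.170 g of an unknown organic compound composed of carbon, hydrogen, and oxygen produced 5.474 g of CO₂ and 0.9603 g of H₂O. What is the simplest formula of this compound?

mol C = 5.474 g CO₂ ÷ 44.009 g/mol = 0.12438 mol
mol H = 2 × 0.9603 g H₂O ÷ 18.015 g/mol = 0.10661 mol
mass O = 2.170 − (1.4940 + 0.10746) = 0.56856 g → mol O = 0.56856 ÷ 15.999 = 0.035537 mol
Divide by the smallest (0.035537 mol): C 3.500, H 3.000, O 1.000
Multiplying each by 2 gives whole numbers: C 7.00, H 6.00, O 2.00

C7H6O2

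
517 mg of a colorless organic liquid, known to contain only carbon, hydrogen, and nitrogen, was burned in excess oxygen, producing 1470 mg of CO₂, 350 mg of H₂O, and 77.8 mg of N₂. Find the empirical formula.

mol C = 1.47 g CO₂ ÷ 44.009 g/mol = 0.03340 mol
mol H = 2 × 0.350 g H₂O ÷ 18.015 g/mol = 0.03886 mol
mol N = 2 × 0.0778 g N₂ ÷ 28.014 g/mol = 0.005554 mol
Divide by the smallest (0.005554 mol): C 6.014, H 6.996, N 1.000

C6H7N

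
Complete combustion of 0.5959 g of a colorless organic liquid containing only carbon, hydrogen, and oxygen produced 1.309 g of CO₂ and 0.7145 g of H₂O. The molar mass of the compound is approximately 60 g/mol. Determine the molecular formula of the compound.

C3H8O

mol C = 1.309 g CO₂ ÷ 44.009 g/mol = 0.029744 mol
mol H = 2 × 0.7145 g H₂O ÷ 18.015 g/mol = 0.079323 mol
mass O = 0.5959 − (0.35725 + 0.079957) = 0.15869 g → mol O = 0.15869 ÷ 15.999 = 0.0099186 mol
Divide by the smallest (0.0099186 mol): C 2.999, H 7.997, O 1.000
Empirical formula: C3H8O
Empirical-formula mass = 60.10 g/mol; 60 ÷ 60.10 ≈ 1, so the molecular formula is C3H8O.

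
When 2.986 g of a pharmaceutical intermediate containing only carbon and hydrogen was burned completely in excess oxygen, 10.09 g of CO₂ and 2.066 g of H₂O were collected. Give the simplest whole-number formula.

CH

mol C = 10.09 g CO₂ ÷ 44.009 g/mol = 0.22927 mol
mol H = 2 × 2.066 g H₂O ÷ 18.015 g/mol = 0.22936 mol
Divide by the smallest (0.22927 mol): C 1.000, H 1.000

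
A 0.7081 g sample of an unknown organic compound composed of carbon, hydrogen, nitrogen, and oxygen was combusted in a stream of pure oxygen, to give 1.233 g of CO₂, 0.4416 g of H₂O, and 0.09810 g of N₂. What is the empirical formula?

C4H7NO2

mol C = 1.233 g CO₂ ÷ 44.009 g/mol = 0.028017 mol
mol H = 2 × 0.4416 g H₂O ÷ 18.015 g/mol = 0.049026 mol
mol N = 2 × 0.09810 g N₂ ÷ 28.014 g/mol = 0.0070036 mol
mass O = 0.7081 − (0.33651 + 0.049418 + 0.098100) = 0.22407 g → mol O = 0.22407 ÷ 15.999 = 0.014005 mol
Divide by the smallest (0.0070036 mol): C 4.000, H 7.000, N 1.000, O 2.000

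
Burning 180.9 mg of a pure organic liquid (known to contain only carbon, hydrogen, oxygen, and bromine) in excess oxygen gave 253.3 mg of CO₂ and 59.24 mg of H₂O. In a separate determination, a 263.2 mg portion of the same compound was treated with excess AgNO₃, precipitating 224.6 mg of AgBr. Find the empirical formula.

mol C = 0.2533 g CO₂ ÷ 44.009 g/mol = 0.0057556 mol
mol H = 2 × 0.05924 g H₂O ÷ 18.015 g/mol = 0.0065767 mol
From the AgBr data: mol Br per gram of compound = (0.2246 ÷ 187.772) ÷ 0.2632 = 0.0045446 mol/g, so in the 0.1809 g combustion sample mol Br = 0.00082211 mol
mass O = 0.1809 − (0.069131 + 0.0066294 + 0.065690) = 0.039450 g → mol O = 0.039450 ÷ 15.999 = 0.0024657 mol
Divide by the smallest (0.00082211 mol): C 7.001, H 8.000, Br 1.000, O 2.999

C7H8BrO3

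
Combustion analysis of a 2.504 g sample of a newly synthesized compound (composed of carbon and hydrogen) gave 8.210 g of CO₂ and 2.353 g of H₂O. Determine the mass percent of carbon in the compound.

mol C = 8.210 g CO₂ ÷ 44.009 g/mol = 0.18655 mol
mol H = 2 × 2.353 g H₂O ÷ 18.015 g/mol = 0.26123 mol
mass % C = 2.2407 g ÷ 2.504 g × 100%

89.48%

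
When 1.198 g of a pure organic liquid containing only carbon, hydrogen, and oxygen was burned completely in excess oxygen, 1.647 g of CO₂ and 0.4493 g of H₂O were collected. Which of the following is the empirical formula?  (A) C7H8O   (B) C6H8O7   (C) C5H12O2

mol C = 1.647 g CO₂ ÷ 44.009 g/mol = 0.037424 mol
mol H = 2 × 0.4493 g H₂O ÷ 18.015 g/mol = 0.049881 mol
mass O = 1.198 − (0.44950 + 0.050280) = 0.69822 g → mol O = 0.69822 ÷ 15.999 = 0.043641 mol
Divide by the smallest (0.037424 mol): C 1.000, H 1.333, O 1.166
Multiplying each by 6 gives whole numbers: C 6.00, H 8.00, O 7.00

(B) C6H8O7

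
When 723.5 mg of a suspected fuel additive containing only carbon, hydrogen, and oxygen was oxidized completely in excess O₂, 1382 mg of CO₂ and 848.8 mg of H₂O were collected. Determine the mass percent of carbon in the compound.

mol C = 1.382 g CO₂ ÷ 44.009 g/mol = 0.031403 mol
mol H = 2 × 0.8488 g H₂O ÷ 18.015 g/mol = 0.094233 mol
mass O = 0.7235 − (0.37718 + 0.094986) = 0.25134 g → mol O = 0.25134 ÷ 15.999 = 0.015709 mol
mass % C = 0.37718 g ÷ 0.7235 g × 100%

52.13%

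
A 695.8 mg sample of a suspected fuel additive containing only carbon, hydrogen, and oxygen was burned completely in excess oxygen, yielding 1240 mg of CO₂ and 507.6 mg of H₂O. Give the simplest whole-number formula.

C3H6O2

mol C = 1.240 g CO₂ ÷ 44.009 g/mol = 0.028176 mol
mol H = 2 × 0.5076 g H₂O ÷ 18.015 g/mol = 0.056353 mol
mass O = 0.6958 − (0.33842 + 0.056804) = 0.30057 g → mol O = 0.30057 ÷ 15.999 = 0.018787 mol
Divide by the smallest (0.018787 mol): C 1.500, H 3.000, O 1.000
Multiplying each by 2 gives whole numbers: C 3.00, H 6.00, O 2.00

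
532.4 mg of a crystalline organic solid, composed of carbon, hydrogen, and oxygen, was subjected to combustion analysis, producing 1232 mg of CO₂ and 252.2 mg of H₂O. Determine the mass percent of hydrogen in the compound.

mol C = 1.232 g CO₂ ÷ 44.009 g/mol = 0.027994 mol
mol H = 2 × 0.2522 g H₂O ÷ 18.015 g/mol = 0.027999 mol
mass O = 0.5324 − (0.33624 + 0.028223) = 0.16794 g → mol O = 0.16794 ÷ 15.999 = 0.010497 mol
mass % H = 0.028223 g ÷ 0.5324 g × 100%

5.30%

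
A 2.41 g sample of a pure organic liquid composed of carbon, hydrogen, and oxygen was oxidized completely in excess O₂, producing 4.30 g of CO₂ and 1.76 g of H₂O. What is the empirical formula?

mol C = 4.30 g CO₂ ÷ 44.009 g/mol = 0.09771 mol
mol H = 2 × 1.76 g H₂O ÷ 18.015 g/mol = 0.1954 mol
mass O = 2.41 − (1.174 + 0.1970) = 1.039 g → mol O = 1.039 ÷ 15.999 = 0.06497 mol
Divide by the smallest (0.06497 mol): C 1.504, H 3.007, O 1.000
Multiplying each by 2 gives whole numbers: C 3.01, H 6.01, O 2.00

C3H6O2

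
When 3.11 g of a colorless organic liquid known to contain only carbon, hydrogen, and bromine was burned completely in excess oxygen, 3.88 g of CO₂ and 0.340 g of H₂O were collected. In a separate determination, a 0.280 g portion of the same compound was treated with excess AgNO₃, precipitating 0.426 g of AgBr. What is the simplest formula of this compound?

C7H3Br2

mol C = 3.88 g CO₂ ÷ 44.009 g/mol = 0.08816 mol
mol H = 2 × 0.340 g H₂O ÷ 18.015 g/mol = 0.03775 mol
From the AgBr data: mol Br per gram of compound = (0.426 ÷ 187.772) ÷ 0.280 = 0.008103 mol/g, so in the 3.11 g combustion sample mol Br = 0.02520 mol
Divide by the smallest (0.02520 mol): C 3.499, H 1.498, Br 1.000
Multiplying each by 2 gives whole numbers: C 7.00, H 3.00, Br 2.00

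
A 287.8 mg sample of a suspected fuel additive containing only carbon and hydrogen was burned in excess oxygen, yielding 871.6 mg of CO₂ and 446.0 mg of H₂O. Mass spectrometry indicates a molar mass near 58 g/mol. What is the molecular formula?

C4H10

mol C = 0.8716 g CO₂ ÷ 44.009 g/mol = 0.019805 mol
mol H = 2 × 0.4460 g H₂O ÷ 18.015 g/mol = 0.049514 mol
Divide by the smallest (0.019805 mol): C 1.000, H 2.500
Multiplying each by 2 gives whole numbers: C 2.00, H 5.00
Empirical formula: C2H5
Empirical-formula mass = 29.06 g/mol; 58 ÷ 29.06 ≈ 2, so the molecular formula is C4H10.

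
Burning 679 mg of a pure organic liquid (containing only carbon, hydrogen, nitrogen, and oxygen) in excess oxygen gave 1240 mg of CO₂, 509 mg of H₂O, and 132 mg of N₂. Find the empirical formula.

C3H6NO

mol C = 1.24 g CO₂ ÷ 44.009 g/mol = 0.02818 mol
mol H = 2 × 0.509 g H₂O ÷ 18.015 g/mol = 0.05651 mol
mol N = 2 × 0.132 g N₂ ÷ 28.014 g/mol = 0.009424 mol
mass O = 0.679 − (0.3384 + 0.05696 + 0.1320) = 0.1516 g → mol O = 0.1516 ÷ 15.999 = 0.009477 mol
Divide by the smallest (0.009424 mol): C 2.990, H 5.996, N 1.000, O 1.006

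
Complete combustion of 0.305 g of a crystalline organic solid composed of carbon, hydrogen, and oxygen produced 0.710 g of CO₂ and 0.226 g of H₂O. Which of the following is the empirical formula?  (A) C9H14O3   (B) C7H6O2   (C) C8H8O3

(A) C9H14O3

mol C = 0.710 g CO₂ ÷ 44.009 g/mol = 0.01613 mol
mol H = 2 × 0.226 g H₂O ÷ 18.015 g/mol = 0.02509 mol
mass O = 0.305 − (0.1938 + 0.02529) = 0.08593 g → mol O = 0.08593 ÷ 15.999 = 0.005371 mol
Divide by the smallest (0.005371 mol): C 3.004, H 4.671, O 1.000
Multiplying each by 3 gives whole numbers: C 9.01, H 14.01, O 3.00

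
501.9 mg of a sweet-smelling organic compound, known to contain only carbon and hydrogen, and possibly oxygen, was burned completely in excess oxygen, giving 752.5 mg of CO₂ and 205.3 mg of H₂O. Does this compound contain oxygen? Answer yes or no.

mol C = 0.7525 g CO₂ ÷ 44.009 g/mol = 0.017099 mol
mol H = 2 × 0.2053 g H₂O ÷ 18.015 g/mol = 0.022792 mol
C and H account for only 0.22835 g of the 0.5019 g sample; the remaining 0.27355 g must be oxygen.

yes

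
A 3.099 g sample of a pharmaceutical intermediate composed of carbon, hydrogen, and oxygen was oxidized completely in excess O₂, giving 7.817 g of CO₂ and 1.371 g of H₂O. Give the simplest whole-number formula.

mol C = 7.817 g CO₂ ÷ 44.009 g/mol = 0.17762 mol
mol H = 2 × 1.371 g H₂O ÷ 18.015 g/mol = 0.15221 mol
mass O = 3.099 − (2.1334 + 0.15342) = 0.81215 g → mol O = 0.81215 ÷ 15.999 = 0.050762 mol
Divide by the smallest (0.050762 mol): C 3.499, H 2.998, O 1.000
Multiplying each by 2 gives whole numbers: C 7.00, H 6.00, O 2.00

C7H6O2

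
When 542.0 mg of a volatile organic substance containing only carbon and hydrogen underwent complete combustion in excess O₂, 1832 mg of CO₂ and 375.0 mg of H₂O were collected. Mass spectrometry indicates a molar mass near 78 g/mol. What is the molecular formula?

C6H6

mol C = 1.832 g CO₂ ÷ 44.009 g/mol = 0.041628 mol
mol H = 2 × 0.3750 g H₂O ÷ 18.015 g/mol = 0.041632 mol
Divide by the smallest (0.041628 mol): C 1.000, H 1.000
Empirical formula: CH
Empirical-formula mass = 13.02 g/mol; 78 ÷ 13.02 ≈ 6, so the molecular formula is C6H6.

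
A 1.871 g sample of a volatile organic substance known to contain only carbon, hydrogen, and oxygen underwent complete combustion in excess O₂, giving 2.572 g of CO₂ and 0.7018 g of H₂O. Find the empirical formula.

mol C = 2.572 g CO₂ ÷ 44.009 g/mol = 0.058443 mol
mol H = 2 × 0.7018 g H₂O ÷ 18.015 g/mol = 0.077913 mol
mass O = 1.871 − (0.70195 + 0.078536) = 1.0905 g → mol O = 1.0905 ÷ 15.999 = 0.068161 mol
Divide by the smallest (0.058443 mol): C 1.000, H 1.333, O 1.166
Multiplying each by 6 gives whole numbers: C 6.00, H 8.00, O 7.00

C6H8O7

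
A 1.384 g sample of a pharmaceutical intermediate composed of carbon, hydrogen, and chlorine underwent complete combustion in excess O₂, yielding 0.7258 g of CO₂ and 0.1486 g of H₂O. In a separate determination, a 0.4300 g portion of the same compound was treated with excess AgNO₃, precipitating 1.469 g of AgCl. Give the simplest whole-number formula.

CHCl2

mol C = 0.7258 g CO₂ ÷ 44.009 g/mol = 0.016492 mol
mol H = 2 × 0.1486 g H₂O ÷ 18.015 g/mol = 0.016497 mol
From the AgCl data: mol Cl per gram of compound = (1.469 ÷ 143.318) ÷ 0.4300 = 0.023837 mol/g, so in the 1.384 g combustion sample mol Cl = 0.032990 mol
Divide by the smallest (0.016492 mol): C 1.000, H 1.000, Cl 2.000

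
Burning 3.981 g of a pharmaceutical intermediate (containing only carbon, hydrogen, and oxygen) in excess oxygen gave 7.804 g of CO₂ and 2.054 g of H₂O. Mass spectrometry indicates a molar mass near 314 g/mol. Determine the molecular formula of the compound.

mol C = 7.804 g CO₂ ÷ 44.009 g/mol = 0.17733 mol
mol H = 2 × 2.054 g H₂O ÷ 18.015 g/mol = 0.22803 mol
mass O = 3.981 − (2.1299 + 0.22986) = 1.6213 g → mol O = 1.6213 ÷ 15.999 = 0.10134 mol
Divide by the smallest (0.10134 mol): C 1.750, H 2.250, O 1.000
Multiplying each by 4 gives whole numbers: C 7.00, H 9.00, O 4.00
Empirical formula: C7H9O4
Empirical-formula mass = 157.15 g/mol; 314 ÷ 157.15 ≈ 2, so the molecular formula is C14H18O8.

C14H18O8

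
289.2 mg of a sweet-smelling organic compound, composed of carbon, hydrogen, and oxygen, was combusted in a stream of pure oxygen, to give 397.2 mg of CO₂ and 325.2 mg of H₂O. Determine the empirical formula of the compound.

mol C = 0.3972 g CO₂ ÷ 44.009 g/mol = 0.0090254 mol
mol H = 2 × 0.3252 g H₂O ÷ 18.015 g/mol = 0.036103 mol
mass O = 0.2892 − (0.10840 + 0.036392) = 0.14440 g → mol O = 0.14440 ÷ 15.999 = 0.0090258 mol
Divide by the smallest (0.0090254 mol): C 1.000, H 4.000, O 1.000

CH4O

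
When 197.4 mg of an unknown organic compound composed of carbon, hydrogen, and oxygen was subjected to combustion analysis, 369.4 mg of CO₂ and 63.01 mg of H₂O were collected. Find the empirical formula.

C6H5O4

mol C = 0.3694 g CO₂ ÷ 44.009 g/mol = 0.0083937 mol
mol H = 2 × 0.06301 g H₂O ÷ 18.015 g/mol = 0.0069953 mol
mass O = 0.1974 − (0.10082 + 0.0070512) = 0.089532 g → mol O = 0.089532 ÷ 15.999 = 0.0055961 mol
Divide by the smallest (0.0055961 mol): C 1.500, H 1.250, O 1.000
Multiplying each by 4 gives whole numbers: C 6.00, H 5.00, O 4.00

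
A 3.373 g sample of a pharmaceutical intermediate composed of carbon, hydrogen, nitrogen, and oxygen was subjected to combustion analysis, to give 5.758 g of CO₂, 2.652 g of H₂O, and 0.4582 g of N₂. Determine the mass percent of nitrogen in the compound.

13.58%

mol C = 5.758 g CO₂ ÷ 44.009 g/mol = 0.13084 mol
mol H = 2 × 2.652 g H₂O ÷ 18.015 g/mol = 0.29442 mol
mol N = 2 × 0.4582 g N₂ ÷ 28.014 g/mol = 0.032712 mol
mass O = 3.373 − (1.5715 + 0.29678 + 0.45820) = 1.0465 g → mol O = 1.0465 ÷ 15.999 = 0.065413 mol
mass % N = 0.45820 g ÷ 3.373 g × 100%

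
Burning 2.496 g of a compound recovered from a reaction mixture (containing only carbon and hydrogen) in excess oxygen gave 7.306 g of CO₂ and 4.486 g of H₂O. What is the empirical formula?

CH3

mol C = 7.306 g CO₂ ÷ 44.009 g/mol = 0.16601 mol
mol H = 2 × 4.486 g H₂O ÷ 18.015 g/mol = 0.49803 mol
Divide by the smallest (0.16601 mol): C 1.000, H 3.000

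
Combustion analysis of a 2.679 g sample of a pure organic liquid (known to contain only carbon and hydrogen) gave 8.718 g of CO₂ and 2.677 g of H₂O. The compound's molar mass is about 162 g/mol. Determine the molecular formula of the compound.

mol C = 8.718 g CO₂ ÷ 44.009 g/mol = 0.19810 mol
mol H = 2 × 2.677 g H₂O ÷ 18.015 g/mol = 0.29720 mol
Divide by the smallest (0.19810 mol): C 1.000, H 1.500
Multiplying each by 2 gives whole numbers: C 2.00, H 3.00
Empirical formula: C2H3
Empirical-formula mass = 27.05 g/mol; 162 ÷ 27.05 ≈ 6, so the molecular formula is C12H18.

C12H18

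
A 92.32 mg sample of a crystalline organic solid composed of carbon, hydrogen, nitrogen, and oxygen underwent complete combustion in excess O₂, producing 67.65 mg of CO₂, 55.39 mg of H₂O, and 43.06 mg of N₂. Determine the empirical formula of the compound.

CH4N2O

mol C = 0.06765 g CO₂ ÷ 44.009 g/mol = 0.0015372 mol
mol H = 2 × 0.05539 g H₂O ÷ 18.015 g/mol = 0.0061493 mol
mol N = 2 × 0.04306 g N₂ ÷ 28.014 g/mol = 0.0030742 mol
mass O = 0.09232 − (0.018463 + 0.0061985 + 0.043060) = 0.024598 g → mol O = 0.024598 ÷ 15.999 = 0.0015375 mol
Divide by the smallest (0.0015372 mol): C 1.000, H 4.000, N 2.000, O 1.000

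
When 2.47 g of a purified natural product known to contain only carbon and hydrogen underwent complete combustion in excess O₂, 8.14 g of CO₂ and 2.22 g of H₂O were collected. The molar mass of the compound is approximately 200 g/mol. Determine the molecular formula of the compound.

C15H20

mol C = 8.14 g CO₂ ÷ 44.009 g/mol = 0.1850 mol
mol H = 2 × 2.22 g H₂O ÷ 18.015 g/mol = 0.2465 mol
Divide by the smallest (0.1850 mol): C 1.000, H 1.332
Multiplying each by 3 gives whole numbers: C 3.00, H 4.00
Empirical formula: C3H4
Empirical-formula mass = 40.06 g/mol; 200 ÷ 40.06 ≈ 5, so the molecular formula is C15H20.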